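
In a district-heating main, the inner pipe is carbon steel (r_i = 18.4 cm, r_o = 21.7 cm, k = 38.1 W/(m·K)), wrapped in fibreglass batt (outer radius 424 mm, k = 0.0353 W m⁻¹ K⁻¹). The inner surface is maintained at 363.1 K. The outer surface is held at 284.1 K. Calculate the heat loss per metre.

Resistance network (inner→outer):
  R'_carbon steel = ln(0.217/0.184)/(2πk) = 0.1650/(2π·38.1) = 6.891×10^-4 m·K/W
  R'_fibreglass batt = ln(0.424/0.217)/(2πk) = 0.6698/(2π·0.0353) = 3.020 m·K/W
ΣR = 6.891×10^-4 + 3.020 = 3.021 m·K/W
Q' = ΔT/ΣR = (363.1 K − 284.1 K)/3.021 = 26.2 W/m

Q' = 26.2 W/m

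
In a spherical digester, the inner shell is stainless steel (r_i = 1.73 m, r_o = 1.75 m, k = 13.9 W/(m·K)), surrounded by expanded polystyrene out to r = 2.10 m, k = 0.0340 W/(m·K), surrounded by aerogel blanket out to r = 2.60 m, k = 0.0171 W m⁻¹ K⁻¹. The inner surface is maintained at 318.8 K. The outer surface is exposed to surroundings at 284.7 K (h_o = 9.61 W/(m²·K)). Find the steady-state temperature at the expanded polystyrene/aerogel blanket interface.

Series thermal resistances, inner to outer:
  R_stainless steel = (1/1.73 − 1/1.75)/(4πk) = 0.006606/(4π·13.9) = 3.782×10^-5 K/W
  R_expanded polystyrene = (1/1.75 − 1/2.10)/(4πk) = 0.09524/(4π·0.0340) = 0.2229 K/W
  R_aerogel blanket = (1/2.10 − 1/2.60)/(4πk) = 0.09158/(4π·0.0171) = 0.4262 K/W
  R_conv,out = 1/(4πr²h) = 1/(4π·2.60²·9.61) = 0.001225 K/W
ΣR = 3.782×10^-5 + 0.2229 + 0.4262 + 0.001225 = 0.6504 K/W
Q = ΔT/ΣR = (318.8 K − 284.7 K)/0.6504 = 52.43 W
From the inner boundary to the expanded polystyrene/aerogel blanket interface, ΣR_partial = 0.2229 K/W.
T_interface = T_in − Q·ΣR_partial = 318.8 K − (52.43)(0.2229) = 307.1 K

T = 307.1 K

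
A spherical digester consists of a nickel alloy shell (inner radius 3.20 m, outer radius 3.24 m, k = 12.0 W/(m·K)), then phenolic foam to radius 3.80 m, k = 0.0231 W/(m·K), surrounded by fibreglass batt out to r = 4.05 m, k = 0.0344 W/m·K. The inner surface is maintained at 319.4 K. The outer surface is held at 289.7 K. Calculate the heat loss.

Q = 153 W

Resistance network (inner→outer):
  R_nickel alloy = (1/3.20 − 1/3.24)/(4πk) = 0.003858/(4π·12.0) = 2.558×10^-5 K/W
  R_phenolic foam = (1/3.24 − 1/3.80)/(4πk) = 0.04548/(4π·0.0231) = 0.1567 K/W
  R_fibreglass batt = (1/3.80 − 1/4.05)/(4πk) = 0.01624/(4π·0.0344) = 0.03758 K/W
ΣR = 2.558×10^-5 + 0.1567 + 0.03758 = 0.1943 K/W
Q = ΔT/ΣR = (319.4 K − 289.7 K)/0.1943 = 153 W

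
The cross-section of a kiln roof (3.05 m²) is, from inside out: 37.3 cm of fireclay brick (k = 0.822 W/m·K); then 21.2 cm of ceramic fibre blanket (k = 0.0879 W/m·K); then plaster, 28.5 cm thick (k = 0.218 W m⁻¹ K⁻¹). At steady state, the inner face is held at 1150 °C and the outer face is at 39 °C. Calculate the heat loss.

Q = 812 W

Resistance network (inner→outer):
  R_fireclay brick = L/(kA) = 0.373/(0.822·3.05) = 0.1488 K/W
  R_ceramic fibre blanket = L/(kA) = 0.212/(0.0879·3.05) = 0.7908 K/W
  R_plaster = L/(kA) = 0.285/(0.218·3.05) = 0.4286 K/W
ΣR = 0.1488 + 0.7908 + 0.4286 = 1.368 K/W
Q = ΔT/ΣR = (1150 °C − 39 °C)/1.368 = 812 W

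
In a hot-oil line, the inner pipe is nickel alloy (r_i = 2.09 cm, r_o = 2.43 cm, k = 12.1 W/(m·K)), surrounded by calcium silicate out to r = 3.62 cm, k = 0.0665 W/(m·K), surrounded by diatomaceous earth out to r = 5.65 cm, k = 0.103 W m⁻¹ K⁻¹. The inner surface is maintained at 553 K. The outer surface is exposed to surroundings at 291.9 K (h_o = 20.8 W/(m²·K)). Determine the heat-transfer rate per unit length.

Treat each layer as a resistance in series:
  R'_nickel alloy = ln(0.0243/0.0209)/(2πk) = 0.1507/(2π·12.1) = 0.001983 m·K/W
  R'_calcium silicate = ln(0.0362/0.0243)/(2πk) = 0.3986/(2π·0.0665) = 0.9539 m·K/W
  R'_diatomaceous earth = ln(0.0565/0.0362)/(2πk) = 0.4452/(2π·0.103) = 0.6879 m·K/W
  R'_conv,out = 1/(2πr h) = 1/(2π·0.0565·20.8) = 0.1354 m·K/W
ΣR = 0.001983 + 0.9539 + 0.6879 + 0.1354 = 1.779 m·K/W
Q' = ΔT/ΣR = (553 K − 291.9 K)/1.779 = 147 W/m

Q' = 147 W/m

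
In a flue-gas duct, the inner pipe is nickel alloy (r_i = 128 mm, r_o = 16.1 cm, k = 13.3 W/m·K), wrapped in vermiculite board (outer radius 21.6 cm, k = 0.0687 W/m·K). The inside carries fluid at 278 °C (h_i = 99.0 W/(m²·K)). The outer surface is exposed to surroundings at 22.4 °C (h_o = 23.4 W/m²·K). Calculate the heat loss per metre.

Q' = 351 W/m

Resistance network (inner→outer):
  R'_conv,in = 1/(2πr h) = 1/(2π·0.128·99.0) = 0.01256 m·K/W
  R'_nickel alloy = ln(0.161/0.128)/(2πk) = 0.2294/(2π·13.3) = 0.002745 m·K/W
  R'_vermiculite board = ln(0.216/0.161)/(2πk) = 0.2939/(2π·0.0687) = 0.6808 m·K/W
  R'_conv,out = 1/(2πr h) = 1/(2π·0.216·23.4) = 0.03149 m·K/W
ΣR = 0.01256 + 0.002745 + 0.6808 + 0.03149 = 0.7276 m·K/W
Q' = ΔT/ΣR = (278 °C − 22.4 °C)/0.7276 = 351 W/m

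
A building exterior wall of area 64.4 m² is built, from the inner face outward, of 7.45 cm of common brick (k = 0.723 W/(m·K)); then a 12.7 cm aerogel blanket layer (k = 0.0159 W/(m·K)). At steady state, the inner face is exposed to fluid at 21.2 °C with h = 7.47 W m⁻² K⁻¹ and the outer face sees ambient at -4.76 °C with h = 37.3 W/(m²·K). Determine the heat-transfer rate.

Treat each layer as a resistance in series:
  R_conv,in = 1/(hA) = 1/(7.47·64.4) = 0.002079 K/W
  R_common brick = L/(kA) = 0.0745/(0.723·64.4) = 0.001600 K/W
  R_aerogel blanket = L/(kA) = 0.127/(0.0159·64.4) = 0.1240 K/W
  R_conv,out = 1/(hA) = 1/(37.3·64.4) = 4.163×10^-4 K/W
ΣR = 0.002079 + 0.001600 + 0.1240 + 4.163×10^-4 = 0.1281 K/W
Q = ΔT/ΣR = (21.2 °C − -4.76 °C)/0.1281 = 203 W

Q = 203 W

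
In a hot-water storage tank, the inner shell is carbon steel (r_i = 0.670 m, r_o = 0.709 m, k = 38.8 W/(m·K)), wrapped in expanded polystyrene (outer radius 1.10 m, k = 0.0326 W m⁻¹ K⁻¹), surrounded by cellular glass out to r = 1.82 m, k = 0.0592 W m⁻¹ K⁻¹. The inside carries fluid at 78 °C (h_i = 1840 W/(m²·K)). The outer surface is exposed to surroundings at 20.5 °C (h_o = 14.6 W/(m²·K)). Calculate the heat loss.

Series thermal resistances, inner to outer:
  R_conv,in = 1/(4πr²h) = 1/(4π·0.670²·1840) = 9.634×10^-5 K/W
  R_carbon steel = (1/0.670 − 1/0.709)/(4πk) = 0.08210/(4π·38.8) = 1.684×10^-4 K/W
  R_expanded polystyrene = (1/0.709 − 1/1.10)/(4πk) = 0.5013/(4π·0.0326) = 1.224 K/W
  R_cellular glass = (1/1.10 − 1/1.82)/(4πk) = 0.3596/(4π·0.0592) = 0.4834 K/W
  R_conv,out = 1/(4πr²h) = 1/(4π·1.82²·14.6) = 0.001645 K/W
ΣR = 9.634×10^-5 + 1.684×10^-4 + 1.224 + 0.4834 + 0.001645 = 1.709 K/W
Q = ΔT/ΣR = (78 °C − 20.5 °C)/1.709 = 33.6 W

Q = 33.6 W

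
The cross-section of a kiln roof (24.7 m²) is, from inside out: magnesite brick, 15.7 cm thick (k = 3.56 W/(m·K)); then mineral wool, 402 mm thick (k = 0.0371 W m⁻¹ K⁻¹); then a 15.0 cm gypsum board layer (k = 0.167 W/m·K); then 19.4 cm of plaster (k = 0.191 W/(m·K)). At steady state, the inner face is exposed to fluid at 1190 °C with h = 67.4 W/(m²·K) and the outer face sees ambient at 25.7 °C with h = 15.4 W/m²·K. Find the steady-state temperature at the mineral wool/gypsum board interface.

T = 205 °C

Series thermal resistances, inner to outer:
  R_conv,in = 1/(hA) = 1/(67.4·24.7) = 6.007×10^-4 K/W
  R_magnesite brick = L/(kA) = 0.157/(3.56·24.7) = 0.001785 K/W
  R_mineral wool = L/(kA) = 0.402/(0.0371·24.7) = 0.4387 K/W
  R_gypsum board = L/(kA) = 0.150/(0.167·24.7) = 0.03636 K/W
  R_plaster = L/(kA) = 0.194/(0.191·24.7) = 0.04112 K/W
  R_conv,out = 1/(hA) = 1/(15.4·24.7) = 0.002629 K/W
ΣR = 6.007×10^-4 + 0.001785 + 0.4387 + 0.03636 + 0.04112 + 0.002629 = 0.5212 K/W
Q = ΔT/ΣR = (1190 °C − 25.7 °C)/0.5212 = 2234 W
From the inner boundary to the mineral wool/gypsum board interface, ΣR_partial = 0.4411 K/W.
T_interface = T_in − Q·ΣR_partial = 1190 °C − (2234)(0.4411) = 205 °C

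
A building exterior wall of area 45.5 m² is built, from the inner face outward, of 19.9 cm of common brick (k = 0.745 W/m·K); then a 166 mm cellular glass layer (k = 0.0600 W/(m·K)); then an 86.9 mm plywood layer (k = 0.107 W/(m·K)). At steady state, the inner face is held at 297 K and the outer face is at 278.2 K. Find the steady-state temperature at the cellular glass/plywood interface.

Resistance network (inner→outer):
  R_common brick = L/(kA) = 0.199/(0.745·45.5) = 0.005871 K/W
  R_cellular glass = L/(kA) = 0.166/(0.0600·45.5) = 0.06081 K/W
  R_plywood = L/(kA) = 0.0869/(0.107·45.5) = 0.01785 K/W
ΣR = 0.005871 + 0.06081 + 0.01785 = 0.08453 K/W
Q = ΔT/ΣR = (297 K − 278.2 K)/0.08453 = 222.4 W
From the inner boundary to the cellular glass/plywood interface, ΣR_partial = 0.06668 K/W.
T_interface = T_in − Q·ΣR_partial = 297 K − (222.4)(0.06668) = 282.17 K

T = 282.17 K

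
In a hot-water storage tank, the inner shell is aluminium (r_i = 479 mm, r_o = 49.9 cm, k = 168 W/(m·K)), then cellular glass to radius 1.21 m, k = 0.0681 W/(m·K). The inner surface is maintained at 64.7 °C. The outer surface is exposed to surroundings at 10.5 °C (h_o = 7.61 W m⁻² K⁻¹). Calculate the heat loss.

Resistance network (inner→outer):
  R_aluminium = (1/0.479 − 1/0.499)/(4πk) = 0.08367/(4π·168) = 3.963×10^-5 K/W
  R_cellular glass = (1/0.499 − 1/1.21)/(4πk) = 1.178/(4π·0.0681) = 1.376 K/W
  R_conv,out = 1/(4πr²h) = 1/(4π·1.21²·7.61) = 0.007142 K/W
ΣR = 3.963×10^-5 + 1.376 + 0.007142 = 1.383 K/W
Q = ΔT/ΣR = (64.7 °C − 10.5 °C)/1.383 = 39.2 W

Q = 39.2 W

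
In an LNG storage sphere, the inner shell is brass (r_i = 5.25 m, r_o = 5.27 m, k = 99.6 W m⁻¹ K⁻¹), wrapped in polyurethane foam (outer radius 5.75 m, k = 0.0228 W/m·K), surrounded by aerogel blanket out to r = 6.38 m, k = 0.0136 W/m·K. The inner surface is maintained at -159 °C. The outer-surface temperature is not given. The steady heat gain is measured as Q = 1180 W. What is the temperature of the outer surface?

T_out = 24.8 °C

Series resistances:
  R_brass = (1/5.25 − 1/5.27)/(4πk) = 7.229×10^-4/(4π·99.6) = 5.776×10^-7 K/W
  R_polyurethane foam = (1/5.27 − 1/5.75)/(4πk) = 0.01584/(4π·0.0228) = 0.05529 K/W
  R_aerogel blanket = (1/5.75 − 1/6.38)/(4πk) = 0.01717/(4π·0.0136) = 0.1005 K/W
ΣR = 0.1558 K/W
ΔT = Q·ΣR = 1180 × 0.1558 = 183.8 K
Heat flows inward, so T_out = T_in + ΔT = -159 + 183.8 = 24.8 °C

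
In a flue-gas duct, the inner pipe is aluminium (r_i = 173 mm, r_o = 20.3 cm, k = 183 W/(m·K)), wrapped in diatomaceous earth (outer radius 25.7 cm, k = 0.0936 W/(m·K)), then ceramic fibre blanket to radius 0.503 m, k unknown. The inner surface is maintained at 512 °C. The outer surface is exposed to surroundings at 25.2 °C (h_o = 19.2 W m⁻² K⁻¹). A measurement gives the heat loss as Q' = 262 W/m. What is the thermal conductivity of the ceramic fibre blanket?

ΣR = ΔT/Q' = |512 − 25.2|/262 = 1.858 m·K/W
Known resistances:
  R'_aluminium = ln(0.203/0.173)/(2πk) = 0.1599/(2π·183) = 1.391×10^-4 m·K/W
  R'_diatomaceous earth = ln(0.257/0.203)/(2πk) = 0.2359/(2π·0.0936) = 0.4011 m·K/W
  R'_conv,out = 1/(2πr h) = 1/(2π·0.503·19.2) = 0.01648 m·K/W
R_ceramic fibre blanket = ΣR − ΣR_known = 1.858 − 0.4177 = 1.440 m·K/W
ln(r₂/r₁)/(2πk) = 1.440 ⇒ k = 0.6715/(2π·1.440) = 0.0742 W/m·K

k = 0.0742 W/m·K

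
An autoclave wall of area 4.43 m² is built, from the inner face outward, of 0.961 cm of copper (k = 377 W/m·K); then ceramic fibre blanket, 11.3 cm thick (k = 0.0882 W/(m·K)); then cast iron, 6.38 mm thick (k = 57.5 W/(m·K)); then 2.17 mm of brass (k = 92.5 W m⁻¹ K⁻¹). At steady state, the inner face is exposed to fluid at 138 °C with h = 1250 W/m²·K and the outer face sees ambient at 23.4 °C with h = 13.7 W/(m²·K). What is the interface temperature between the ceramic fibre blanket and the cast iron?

Treat each layer as a resistance in series:
  R_conv,in = 1/(hA) = 1/(1250·4.43) = 1.806×10^-4 K/W
  R_copper = L/(kA) = 0.00961/(377·4.43) = 5.754×10^-6 K/W
  R_ceramic fibre blanket = L/(kA) = 0.113/(0.0882·4.43) = 0.2892 K/W
  R_cast iron = L/(kA) = 0.00638/(57.5·4.43) = 2.505×10^-5 K/W
  R_brass = L/(kA) = 0.00217/(92.5·4.43) = 5.296×10^-6 K/W
  R_conv,out = 1/(hA) = 1/(13.7·4.43) = 0.01648 K/W
ΣR = 1.806×10^-4 + 5.754×10^-6 + 0.2892 + 2.505×10^-5 + 5.296×10^-6 + 0.01648 = 0.3059 K/W
Q = ΔT/ΣR = (138 °C − 23.4 °C)/0.3059 = 374.6 W
From the inner boundary to the ceramic fibre blanket/cast iron interface, ΣR_partial = 0.2894 K/W.
T_interface = T_in − Q·ΣR_partial = 138 °C − (374.6)(0.2894) = 29.6 °C

T = 29.6 °C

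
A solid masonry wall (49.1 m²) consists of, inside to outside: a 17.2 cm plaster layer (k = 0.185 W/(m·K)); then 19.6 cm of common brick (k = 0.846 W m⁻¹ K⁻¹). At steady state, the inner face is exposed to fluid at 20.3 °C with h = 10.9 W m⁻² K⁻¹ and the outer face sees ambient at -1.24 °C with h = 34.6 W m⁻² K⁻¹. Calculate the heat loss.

Treat each layer as a resistance in series:
  R_conv,in = 1/(hA) = 1/(10.9·49.1) = 0.001868 K/W
  R_plaster = L/(kA) = 0.172/(0.185·49.1) = 0.01894 K/W
  R_common brick = L/(kA) = 0.196/(0.846·49.1) = 0.004719 K/W
  R_conv,out = 1/(hA) = 1/(34.6·49.1) = 5.886×10^-4 K/W
ΣR = 0.001868 + 0.01894 + 0.004719 + 5.886×10^-4 = 0.02612 K/W
Q = ΔT/ΣR = (20.3 °C − -1.24 °C)/0.02612 = 825 W

Q = 825 W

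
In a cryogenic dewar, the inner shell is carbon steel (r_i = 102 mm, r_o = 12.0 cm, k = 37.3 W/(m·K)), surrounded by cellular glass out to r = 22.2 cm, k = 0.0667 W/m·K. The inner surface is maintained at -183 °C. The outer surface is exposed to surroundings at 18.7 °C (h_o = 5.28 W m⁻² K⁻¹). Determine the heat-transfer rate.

Series thermal resistances, inner to outer:
  R_carbon steel = (1/0.102 − 1/0.120)/(4πk) = 1.471/(4π·37.3) = 0.003137 K/W
  R_cellular glass = (1/0.120 − 1/0.222)/(4πk) = 3.829/(4π·0.0667) = 4.568 K/W
  R_conv,out = 1/(4πr²h) = 1/(4π·0.222²·5.28) = 0.3058 K/W
ΣR = 0.003137 + 4.568 + 0.3058 = 4.877 K/W
Q = ΔT/ΣR = (-183 °C − 18.7 °C)/4.877 = -41.4 W
(Negative Q ⇒ heat flows inward; heat gain = 41.4 W.)

Q = 41.4 W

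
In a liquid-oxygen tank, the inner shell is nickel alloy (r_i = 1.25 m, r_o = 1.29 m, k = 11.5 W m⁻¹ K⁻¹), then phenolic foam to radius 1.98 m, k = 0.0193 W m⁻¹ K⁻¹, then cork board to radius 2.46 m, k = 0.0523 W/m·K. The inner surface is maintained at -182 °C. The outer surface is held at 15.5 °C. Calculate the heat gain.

Q = 156 W

Resistance network (inner→outer):
  R_nickel alloy = (1/1.25 − 1/1.29)/(4πk) = 0.02481/(4π·11.5) = 1.717×10^-4 K/W
  R_phenolic foam = (1/1.29 − 1/1.98)/(4πk) = 0.2701/(4π·0.0193) = 1.114 K/W
  R_cork board = (1/1.98 − 1/2.46)/(4πk) = 0.09855/(4π·0.0523) = 0.1499 K/W
ΣR = 1.717×10^-4 + 1.114 + 0.1499 = 1.264 K/W
Q = ΔT/ΣR = (-182 °C − 15.5 °C)/1.264 = -156 W
(Negative Q ⇒ heat flows inward; heat gain = 156 W.)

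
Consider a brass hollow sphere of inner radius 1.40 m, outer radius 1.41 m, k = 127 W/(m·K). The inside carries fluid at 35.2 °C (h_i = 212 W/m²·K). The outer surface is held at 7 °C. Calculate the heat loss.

Series thermal resistances, inner to outer:
  R_conv,in = 1/(4πr²h) = 1/(4π·1.40²·212) = 1.915×10^-4 K/W
  R_brass = (1/1.40 − 1/1.41)/(4πk) = 0.005066/(4π·127) = 3.174×10^-6 K/W
ΣR = 1.915×10^-4 + 3.174×10^-6 = 1.947×10^-4 K/W
Q = ΔT/ΣR = (35.2 °C − 7 °C)/1.947×10^-4 = 1.45×10^5 W

Q = 145 kW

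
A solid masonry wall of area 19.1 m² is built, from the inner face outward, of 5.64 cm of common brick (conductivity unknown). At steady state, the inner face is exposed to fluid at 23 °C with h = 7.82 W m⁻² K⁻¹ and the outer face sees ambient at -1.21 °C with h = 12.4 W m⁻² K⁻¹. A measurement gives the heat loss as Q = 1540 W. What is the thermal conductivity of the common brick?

k = 0.615 W/m·K

ΣR = ΔT/Q = |23 − -1.21|/1540 = 0.01572 K/W
Known resistances:
  R_conv,in = 1/(hA) = 1/(7.82·19.1) = 0.006695 K/W
  R_conv,out = 1/(hA) = 1/(12.4·19.1) = 0.004222 K/W
R_common brick = ΣR − ΣR_known = 0.01572 − 0.01092 = 0.004800 K/W
L/(kA) = 0.004800 ⇒ k = 0.0564/(0.004800·19.1) = 0.615 W/m·K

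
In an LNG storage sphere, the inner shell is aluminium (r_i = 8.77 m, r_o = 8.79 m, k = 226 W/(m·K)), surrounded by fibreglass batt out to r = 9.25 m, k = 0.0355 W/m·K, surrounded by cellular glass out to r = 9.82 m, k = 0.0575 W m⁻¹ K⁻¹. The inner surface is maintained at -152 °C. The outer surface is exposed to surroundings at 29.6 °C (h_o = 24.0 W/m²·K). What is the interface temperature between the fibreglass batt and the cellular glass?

T = -44.4 °C

Series thermal resistances, inner to outer:
  R_aluminium = (1/8.77 − 1/8.79)/(4πk) = 2.594×10^-4/(4π·226) = 9.135×10^-8 K/W
  R_fibreglass batt = (1/8.79 − 1/9.25)/(4πk) = 0.005658/(4π·0.0355) = 0.01268 K/W
  R_cellular glass = (1/9.25 − 1/9.82)/(4πk) = 0.006275/(4π·0.0575) = 0.008684 K/W
  R_conv,out = 1/(4πr²h) = 1/(4π·9.82²·24.0) = 3.438×10^-5 K/W
ΣR = 9.135×10^-8 + 0.01268 + 0.008684 + 3.438×10^-5 = 0.02140 K/W
Q = ΔT/ΣR = (-152 °C − 29.6 °C)/0.02140 = -8486 W
From the inner boundary to the fibreglass batt/cellular glass interface, ΣR_partial = 0.01268 K/W.
T_interface = T_in − Q·ΣR_partial = -152 °C − (-8486)(0.01268) = -44.4 °C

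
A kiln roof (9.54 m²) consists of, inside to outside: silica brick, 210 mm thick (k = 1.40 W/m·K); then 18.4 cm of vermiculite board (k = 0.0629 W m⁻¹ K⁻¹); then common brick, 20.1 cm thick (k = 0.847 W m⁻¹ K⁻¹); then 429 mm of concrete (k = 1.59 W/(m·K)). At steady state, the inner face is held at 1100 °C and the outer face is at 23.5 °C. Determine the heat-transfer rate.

Resistance network (inner→outer):
  R_silica brick = L/(kA) = 0.210/(1.40·9.54) = 0.01572 K/W
  R_vermiculite board = L/(kA) = 0.184/(0.0629·9.54) = 0.3066 K/W
  R_common brick = L/(kA) = 0.201/(0.847·9.54) = 0.02488 K/W
  R_concrete = L/(kA) = 0.429/(1.59·9.54) = 0.02828 K/W
ΣR = 0.01572 + 0.3066 + 0.02488 + 0.02828 = 0.3755 K/W
Q = ΔT/ΣR = (1100 °C − 23.5 °C)/0.3755 = 2870 W

Q = 2.87 kW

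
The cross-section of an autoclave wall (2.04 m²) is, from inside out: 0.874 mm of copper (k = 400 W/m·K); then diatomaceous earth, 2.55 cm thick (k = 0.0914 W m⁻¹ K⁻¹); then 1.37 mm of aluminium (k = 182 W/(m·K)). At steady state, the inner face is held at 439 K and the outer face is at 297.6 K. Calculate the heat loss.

Q = 1030 W

Series thermal resistances, inner to outer:
  R_copper = L/(kA) = 8.74×10^-4/(400·2.04) = 1.071×10^-6 K/W
  R_diatomaceous earth = L/(kA) = 0.0255/(0.0914·2.04) = 0.1368 K/W
  R_aluminium = L/(kA) = 0.00137/(182·2.04) = 3.690×10^-6 K/W
ΣR = 1.071×10^-6 + 0.1368 + 3.690×10^-6 = 0.1368 K/W
Q = ΔT/ΣR = (439 K − 297.6 K)/0.1368 = 1030 W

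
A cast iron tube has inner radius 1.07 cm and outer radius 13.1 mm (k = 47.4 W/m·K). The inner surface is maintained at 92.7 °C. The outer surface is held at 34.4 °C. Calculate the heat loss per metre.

Q' = 2πk·ΔT/ln(r₂/r₁) = 2π × 47.4 × 58.3 / ln(0.0131/0.0107) = 85800 W/m

Q' = 85800 W/m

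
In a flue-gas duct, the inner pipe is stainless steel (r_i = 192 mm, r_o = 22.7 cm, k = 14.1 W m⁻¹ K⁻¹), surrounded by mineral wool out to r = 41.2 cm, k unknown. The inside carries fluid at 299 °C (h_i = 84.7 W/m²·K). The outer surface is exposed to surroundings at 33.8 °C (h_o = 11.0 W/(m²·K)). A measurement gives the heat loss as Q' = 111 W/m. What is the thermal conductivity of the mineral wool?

ΣR = ΔT/Q' = |299 − 33.8|/111 = 2.389 m·K/W
Known resistances:
  R'_conv,in = 1/(2πr h) = 1/(2π·0.192·84.7) = 0.009787 m·K/W
  R'_stainless steel = ln(0.227/0.192)/(2πk) = 0.1675/(2π·14.1) = 0.001890 m·K/W
  R'_conv,out = 1/(2πr h) = 1/(2π·0.412·11.0) = 0.03512 m·K/W
R_mineral wool = ΣR − ΣR_known = 2.389 − 0.04680 = 2.342 m·K/W
ln(r₂/r₁)/(2πk) = 2.342 ⇒ k = 0.5961/(2π·2.342) = 0.0405 W/m·K

k = 0.0405 W/m·K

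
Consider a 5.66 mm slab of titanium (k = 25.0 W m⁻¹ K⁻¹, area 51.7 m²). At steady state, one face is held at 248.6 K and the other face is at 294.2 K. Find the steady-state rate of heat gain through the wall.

Q = 1.04×10^7 W

Q = kA·ΔT/L = 25.0 × 51.7 × |248.6 K − 294.2 K| / 0.00566 = 1.04×10^7 W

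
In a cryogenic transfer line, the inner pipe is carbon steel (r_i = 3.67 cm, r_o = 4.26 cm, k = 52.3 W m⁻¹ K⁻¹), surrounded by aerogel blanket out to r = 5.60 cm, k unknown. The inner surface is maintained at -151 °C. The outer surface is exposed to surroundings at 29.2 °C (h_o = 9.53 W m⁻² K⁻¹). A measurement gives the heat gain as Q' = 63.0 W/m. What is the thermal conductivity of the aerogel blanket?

ΣR = ΔT/Q' = |-151 − 29.2|/63.0 = 2.860 m·K/W
Known resistances:
  R'_carbon steel = ln(0.0426/0.0367)/(2πk) = 0.1491/(2π·52.3) = 4.537×10^-4 m·K/W
  R'_conv,out = 1/(2πr h) = 1/(2π·0.0560·9.53) = 0.2982 m·K/W
R_aerogel blanket = ΣR − ΣR_known = 2.860 − 0.2987 = 2.561 m·K/W
ln(r₂/r₁)/(2πk) = 2.561 ⇒ k = 0.2735/(2π·2.561) = 0.0170 W/m·K

k = 0.0170 W/m·K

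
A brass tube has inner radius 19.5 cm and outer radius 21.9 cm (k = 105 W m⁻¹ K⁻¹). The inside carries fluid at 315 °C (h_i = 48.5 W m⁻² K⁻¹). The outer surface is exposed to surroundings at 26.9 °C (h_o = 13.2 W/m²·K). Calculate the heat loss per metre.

Resistance network (inner→outer):
  R'_conv,in = 1/(2πr h) = 1/(2π·0.195·48.5) = 0.01683 m·K/W
  R'_brass = ln(0.219/0.195)/(2πk) = 0.1161/(2π·105) = 1.759×10^-4 m·K/W
  R'_conv,out = 1/(2πr h) = 1/(2π·0.219·13.2) = 0.05506 m·K/W
ΣR = 0.01683 + 1.759×10^-4 + 0.05506 = 0.07207 m·K/W
Q' = ΔT/ΣR = (315 °C − 26.9 °C)/0.07207 = 4000 W/m

Q' = 4.00 kW/m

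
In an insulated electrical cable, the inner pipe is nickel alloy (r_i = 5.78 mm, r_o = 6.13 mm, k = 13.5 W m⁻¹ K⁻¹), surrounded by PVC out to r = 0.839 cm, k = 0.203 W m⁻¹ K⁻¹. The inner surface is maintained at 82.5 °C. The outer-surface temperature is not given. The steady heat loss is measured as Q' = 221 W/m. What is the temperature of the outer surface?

T_out = 28.0 °C

Series resistances:
  R'_nickel alloy = ln(0.00613/0.00578)/(2πk) = 0.05879/(2π·13.5) = 6.931×10^-4 m·K/W
  R'_PVC = ln(0.00839/0.00613)/(2πk) = 0.3138/(2π·0.203) = 0.2461 m·K/W
ΣR = 0.2468 m·K/W
ΔT = Q'·ΣR = 221 × 0.2468 = 54.54 K
Heat flows outward, so T_out = T_in − ΔT = 82.5 − 54.54 = 28.0 °C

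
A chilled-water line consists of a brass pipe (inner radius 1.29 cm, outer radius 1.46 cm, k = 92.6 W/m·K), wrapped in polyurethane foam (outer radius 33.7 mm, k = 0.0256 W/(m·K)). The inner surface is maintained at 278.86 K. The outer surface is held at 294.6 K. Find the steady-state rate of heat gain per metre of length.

Q' = 3.03 W/m

Series thermal resistances, inner to outer:
  R'_brass = ln(0.0146/0.0129)/(2πk) = 0.1238/(2π·92.6) = 2.128×10^-4 m·K/W
  R'_polyurethane foam = ln(0.0337/0.0146)/(2πk) = 0.8365/(2π·0.0256) = 5.200 m·K/W
ΣR = 2.128×10^-4 + 5.200 = 5.200 m·K/W
Q' = ΔT/ΣR = (278.86 K − 294.6 K)/5.200 = -3.03 W/m
(Negative Q' ⇒ heat flows inward; heat gain = 3.03 W/m.)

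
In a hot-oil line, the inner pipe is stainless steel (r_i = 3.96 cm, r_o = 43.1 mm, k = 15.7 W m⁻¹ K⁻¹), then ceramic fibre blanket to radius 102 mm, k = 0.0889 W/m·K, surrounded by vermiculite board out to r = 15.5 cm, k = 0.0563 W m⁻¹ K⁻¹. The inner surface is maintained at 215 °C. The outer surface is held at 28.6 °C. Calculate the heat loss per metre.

Q' = 68.4 W/m

Series thermal resistances, inner to outer:
  R'_stainless steel = ln(0.0431/0.0396)/(2πk) = 0.08469/(2π·15.7) = 8.586×10^-4 m·K/W
  R'_ceramic fibre blanket = ln(0.102/0.0431)/(2πk) = 0.8614/(2π·0.0889) = 1.542 m·K/W
  R'_vermiculite board = ln(0.155/0.102)/(2πk) = 0.4185/(2π·0.0563) = 1.183 m·K/W
ΣR = 8.586×10^-4 + 1.542 + 1.183 = 2.726 m·K/W
Q' = ΔT/ΣR = (215 °C − 28.6 °C)/2.726 = 68.4 W/m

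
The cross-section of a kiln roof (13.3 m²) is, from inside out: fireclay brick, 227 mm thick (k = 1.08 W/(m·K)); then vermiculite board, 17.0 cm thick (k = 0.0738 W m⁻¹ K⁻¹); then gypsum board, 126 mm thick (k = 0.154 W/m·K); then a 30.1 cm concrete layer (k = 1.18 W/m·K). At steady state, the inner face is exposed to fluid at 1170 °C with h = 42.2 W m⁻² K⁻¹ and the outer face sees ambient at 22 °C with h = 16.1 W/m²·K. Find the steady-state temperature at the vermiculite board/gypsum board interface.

T = 377 °C

Resistance network (inner→outer):
  R_conv,in = 1/(hA) = 1/(42.2·13.3) = 0.001782 K/W
  R_fireclay brick = L/(kA) = 0.227/(1.08·13.3) = 0.01580 K/W
  R_vermiculite board = L/(kA) = 0.170/(0.0738·13.3) = 0.1732 K/W
  R_gypsum board = L/(kA) = 0.126/(0.154·13.3) = 0.06152 K/W
  R_concrete = L/(kA) = 0.301/(1.18·13.3) = 0.01918 K/W
  R_conv,out = 1/(hA) = 1/(16.1·13.3) = 0.004670 K/W
ΣR = 0.001782 + 0.01580 + 0.1732 + 0.06152 + 0.01918 + 0.004670 = 0.2762 K/W
Q = ΔT/ΣR = (1170 °C − 22 °C)/0.2762 = 4156 W
From the inner boundary to the vermiculite board/gypsum board interface, ΣR_partial = 0.1908 K/W.
T_interface = T_in − Q·ΣR_partial = 1170 °C − (4156)(0.1908) = 377 °C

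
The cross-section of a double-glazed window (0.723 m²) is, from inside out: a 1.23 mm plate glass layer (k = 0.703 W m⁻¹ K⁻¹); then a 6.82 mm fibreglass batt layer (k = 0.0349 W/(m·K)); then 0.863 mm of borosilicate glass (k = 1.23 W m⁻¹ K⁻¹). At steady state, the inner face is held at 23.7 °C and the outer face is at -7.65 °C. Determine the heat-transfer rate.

Treat each layer as a resistance in series:
  R_plate glass = L/(kA) = 0.00123/(0.703·0.723) = 0.002420 K/W
  R_fibreglass batt = L/(kA) = 0.00682/(0.0349·0.723) = 0.2703 K/W
  R_borosilicate glass = L/(kA) = 8.63×10^-4/(1.23·0.723) = 9.704×10^-4 K/W
ΣR = 0.002420 + 0.2703 + 9.704×10^-4 = 0.2737 K/W
Q = ΔT/ΣR = (23.7 °C − -7.65 °C)/0.2737 = 115 W

Q = 115 W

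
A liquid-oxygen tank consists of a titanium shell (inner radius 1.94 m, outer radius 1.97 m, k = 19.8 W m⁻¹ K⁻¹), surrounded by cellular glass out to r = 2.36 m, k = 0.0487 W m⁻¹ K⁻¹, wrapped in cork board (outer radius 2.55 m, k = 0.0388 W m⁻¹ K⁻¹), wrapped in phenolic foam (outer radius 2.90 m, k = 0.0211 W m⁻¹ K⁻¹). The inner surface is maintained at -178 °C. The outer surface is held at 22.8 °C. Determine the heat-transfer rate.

Q = 528 W

Resistance network (inner→outer):
  R_titanium = (1/1.94 − 1/1.97)/(4πk) = 0.007850/(4π·19.8) = 3.155×10^-5 K/W
  R_cellular glass = (1/1.97 − 1/2.36)/(4πk) = 0.08389/(4π·0.0487) = 0.1371 K/W
  R_cork board = (1/2.36 − 1/2.55)/(4πk) = 0.03157/(4π·0.0388) = 0.06475 K/W
  R_phenolic foam = (1/2.55 − 1/2.90)/(4πk) = 0.04733/(4π·0.0211) = 0.1785 K/W
ΣR = 3.155×10^-5 + 0.1371 + 0.06475 + 0.1785 = 0.3804 K/W
Q = ΔT/ΣR = (-178 °C − 22.8 °C)/0.3804 = -528 W
(Negative Q ⇒ heat flows inward; heat gain = 528 W.)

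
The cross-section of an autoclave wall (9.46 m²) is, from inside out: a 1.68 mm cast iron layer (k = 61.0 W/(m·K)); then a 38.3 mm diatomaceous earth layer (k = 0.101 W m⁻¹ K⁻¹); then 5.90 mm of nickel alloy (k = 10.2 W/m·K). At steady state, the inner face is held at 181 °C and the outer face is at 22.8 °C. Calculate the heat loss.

Q = 3.94 kW

Treat each layer as a resistance in series:
  R_cast iron = L/(kA) = 0.00168/(61.0·9.46) = 2.911×10^-6 K/W
  R_diatomaceous earth = L/(kA) = 0.0383/(0.101·9.46) = 0.04009 K/W
  R_nickel alloy = L/(kA) = 0.00590/(10.2·9.46) = 6.114×10^-5 K/W
ΣR = 2.911×10^-6 + 0.04009 + 6.114×10^-5 = 0.04015 K/W
Q = ΔT/ΣR = (181 °C − 22.8 °C)/0.04015 = 3940 W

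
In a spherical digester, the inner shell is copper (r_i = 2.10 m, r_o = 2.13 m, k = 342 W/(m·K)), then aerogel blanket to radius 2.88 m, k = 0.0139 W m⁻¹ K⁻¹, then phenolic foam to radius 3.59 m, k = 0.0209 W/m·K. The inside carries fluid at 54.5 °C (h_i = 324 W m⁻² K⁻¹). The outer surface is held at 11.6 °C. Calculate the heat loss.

Q = 44.6 W

Resistance network (inner→outer):
  R_conv,in = 1/(4πr²h) = 1/(4π·2.10²·324) = 5.569×10^-5 K/W
  R_copper = (1/2.10 − 1/2.13)/(4πk) = 0.006707/(4π·342) = 1.561×10^-6 K/W
  R_aerogel blanket = (1/2.13 − 1/2.88)/(4πk) = 0.1223/(4π·0.0139) = 0.6999 K/W
  R_phenolic foam = (1/2.88 − 1/3.59)/(4πk) = 0.06867/(4π·0.0209) = 0.2615 K/W
ΣR = 5.569×10^-5 + 1.561×10^-6 + 0.6999 + 0.2615 = 0.9615 K/W
Q = ΔT/ΣR = (54.5 °C − 11.6 °C)/0.9615 = 44.6 W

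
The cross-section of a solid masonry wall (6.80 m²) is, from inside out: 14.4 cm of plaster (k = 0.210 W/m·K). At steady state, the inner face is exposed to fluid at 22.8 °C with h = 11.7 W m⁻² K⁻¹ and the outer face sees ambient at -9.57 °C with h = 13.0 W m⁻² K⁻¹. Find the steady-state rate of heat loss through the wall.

Treat each layer as a resistance in series:
  R_conv,in = 1/(hA) = 1/(11.7·6.80) = 0.01257 K/W
  R_plaster = L/(kA) = 0.144/(0.210·6.80) = 0.1008 K/W
  R_conv,out = 1/(hA) = 1/(13.0·6.80) = 0.01131 K/W
ΣR = 0.01257 + 0.1008 + 0.01131 = 0.1247 K/W
Q = ΔT/ΣR = (22.8 °C − -9.57 °C)/0.1247 = 260 W

Q = 260 W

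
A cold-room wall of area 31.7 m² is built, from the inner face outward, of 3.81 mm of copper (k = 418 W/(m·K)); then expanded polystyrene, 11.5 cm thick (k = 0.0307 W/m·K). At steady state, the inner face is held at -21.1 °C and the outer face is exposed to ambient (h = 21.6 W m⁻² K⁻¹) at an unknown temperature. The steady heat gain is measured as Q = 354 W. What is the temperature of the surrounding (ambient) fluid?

Series resistances:
  R_copper = L/(kA) = 0.00381/(418·31.7) = 2.875×10^-7 K/W
  R_expanded polystyrene = L/(kA) = 0.115/(0.0307·31.7) = 0.1182 K/W
  R_conv,out = 1/(hA) = 1/(21.6·31.7) = 0.001460 K/W
ΣR = 0.1196 K/W
ΔT = Q·ΣR = 354 × 0.1196 = 42.34 K
Heat flows inward, so T_out = T_in + ΔT = -21.1 + 42.34 = 21.2 °C

T_out = 21.2 °C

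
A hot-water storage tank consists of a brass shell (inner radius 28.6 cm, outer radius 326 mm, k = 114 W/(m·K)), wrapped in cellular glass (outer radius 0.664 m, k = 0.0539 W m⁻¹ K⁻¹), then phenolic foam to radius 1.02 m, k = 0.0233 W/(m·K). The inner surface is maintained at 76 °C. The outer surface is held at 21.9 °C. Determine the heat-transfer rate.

Q = 13.2 W

Resistance network (inner→outer):
  R_brass = (1/0.286 − 1/0.326)/(4πk) = 0.4290/(4π·114) = 2.995×10^-4 K/W
  R_cellular glass = (1/0.326 − 1/0.664)/(4πk) = 1.561/(4π·0.0539) = 2.305 K/W
  R_phenolic foam = (1/0.664 − 1/1.02)/(4πk) = 0.5256/(4π·0.0233) = 1.795 K/W
ΣR = 2.995×10^-4 + 2.305 + 1.795 = 4.100 K/W
Q = ΔT/ΣR = (76 °C − 21.9 °C)/4.100 = 13.2 W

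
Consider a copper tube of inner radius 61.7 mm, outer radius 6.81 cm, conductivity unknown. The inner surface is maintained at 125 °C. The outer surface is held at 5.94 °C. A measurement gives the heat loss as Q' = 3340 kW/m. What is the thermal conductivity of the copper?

k = 441 W/m·K

ΣR = ΔT/Q' = |125 − 5.94|/3.34×10^6 = 3.565×10^-5 m·K/W
ln(r₂/r₁)/(2πk) = 3.565×10^-5 ⇒ k = 0.09869/(2π·3.565×10^-5) = 441 W/m·K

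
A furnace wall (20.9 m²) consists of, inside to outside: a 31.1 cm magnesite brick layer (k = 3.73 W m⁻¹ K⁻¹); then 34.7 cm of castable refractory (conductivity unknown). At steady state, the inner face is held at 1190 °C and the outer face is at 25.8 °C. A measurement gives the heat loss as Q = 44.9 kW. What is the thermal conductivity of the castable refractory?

ΣR = ΔT/Q = |1190 − 25.8|/44900 = 0.02593 K/W
Known resistances:
  R_magnesite brick = L/(kA) = 0.311/(3.73·20.9) = 0.003989 K/W
R_castable refractory = ΣR − ΣR_known = 0.02593 − 0.003989 = 0.02194 K/W
L/(kA) = 0.02194 ⇒ k = 0.347/(0.02194·20.9) = 0.757 W/m·K

k = 0.757 W/m·K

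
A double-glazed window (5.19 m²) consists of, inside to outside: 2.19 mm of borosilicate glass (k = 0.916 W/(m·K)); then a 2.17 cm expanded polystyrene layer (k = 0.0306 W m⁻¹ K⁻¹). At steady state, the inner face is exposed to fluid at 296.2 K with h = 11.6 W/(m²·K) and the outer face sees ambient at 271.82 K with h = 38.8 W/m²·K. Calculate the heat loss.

Q = 154 W

Series thermal resistances, inner to outer:
  R_conv,in = 1/(hA) = 1/(11.6·5.19) = 0.01661 K/W
  R_borosilicate glass = L/(kA) = 0.00219/(0.916·5.19) = 4.607×10^-4 K/W
  R_expanded polystyrene = L/(kA) = 0.0217/(0.0306·5.19) = 0.1366 K/W
  R_conv,out = 1/(hA) = 1/(38.8·5.19) = 0.004966 K/W
ΣR = 0.01661 + 4.607×10^-4 + 0.1366 + 0.004966 = 0.1586 K/W
Q = ΔT/ΣR = (296.2 K − 271.82 K)/0.1586 = 154 W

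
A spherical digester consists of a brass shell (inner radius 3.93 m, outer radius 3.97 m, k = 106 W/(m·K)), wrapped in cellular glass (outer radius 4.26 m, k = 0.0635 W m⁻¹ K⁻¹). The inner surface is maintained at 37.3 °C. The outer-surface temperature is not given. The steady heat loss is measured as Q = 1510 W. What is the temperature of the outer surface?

Series resistances:
  R_brass = (1/3.93 − 1/3.97)/(4πk) = 0.002564/(4π·106) = 1.925×10^-6 K/W
  R_cellular glass = (1/3.97 − 1/4.26)/(4πk) = 0.01715/(4π·0.0635) = 0.02149 K/W
ΣR = 0.02149 K/W
ΔT = Q·ΣR = 1510 × 0.02149 = 32.45 K
Heat flows outward, so T_out = T_in − ΔT = 37.3 − 32.45 = 4.85 °C

T_out = 4.85 °C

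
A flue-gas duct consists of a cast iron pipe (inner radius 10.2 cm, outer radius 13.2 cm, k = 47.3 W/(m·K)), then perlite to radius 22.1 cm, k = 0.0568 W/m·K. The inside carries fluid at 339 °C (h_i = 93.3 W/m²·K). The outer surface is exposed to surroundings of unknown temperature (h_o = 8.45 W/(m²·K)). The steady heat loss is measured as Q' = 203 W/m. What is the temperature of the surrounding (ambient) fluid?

T_out = 25.0 °C

Series resistances:
  R'_conv,in = 1/(2πr h) = 1/(2π·0.102·93.3) = 0.01672 m·K/W
  R'_cast iron = ln(0.132/0.102)/(2πk) = 0.2578/(2π·47.3) = 8.675×10^-4 m·K/W
  R'_perlite = ln(0.221/0.132)/(2πk) = 0.5154/(2π·0.0568) = 1.444 m·K/W
  R'_conv,out = 1/(2πr h) = 1/(2π·0.221·8.45) = 0.08523 m·K/W
ΣR = 1.547 m·K/W
ΔT = Q'·ΣR = 203 × 1.547 = 314.0 K
Heat flows outward, so T_out = T_in − ΔT = 339 − 314.0 = 25.0 °C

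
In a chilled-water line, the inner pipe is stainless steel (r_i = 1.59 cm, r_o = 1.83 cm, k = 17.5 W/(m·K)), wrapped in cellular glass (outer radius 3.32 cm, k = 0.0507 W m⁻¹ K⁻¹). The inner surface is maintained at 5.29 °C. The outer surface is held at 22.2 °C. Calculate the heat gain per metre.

Resistance network (inner→outer):
  R'_stainless steel = ln(0.0183/0.0159)/(2πk) = 0.1406/(2π·17.5) = 0.001279 m·K/W
  R'_cellular glass = ln(0.0332/0.0183)/(2πk) = 0.5956/(2π·0.0507) = 1.870 m·K/W
ΣR = 0.001279 + 1.870 = 1.871 m·K/W
Q' = ΔT/ΣR = (5.29 °C − 22.2 °C)/1.871 = -9.04 W/m
(Negative Q' ⇒ heat flows inward; heat gain = 9.04 W/m.)

Q' = 9.04 W/m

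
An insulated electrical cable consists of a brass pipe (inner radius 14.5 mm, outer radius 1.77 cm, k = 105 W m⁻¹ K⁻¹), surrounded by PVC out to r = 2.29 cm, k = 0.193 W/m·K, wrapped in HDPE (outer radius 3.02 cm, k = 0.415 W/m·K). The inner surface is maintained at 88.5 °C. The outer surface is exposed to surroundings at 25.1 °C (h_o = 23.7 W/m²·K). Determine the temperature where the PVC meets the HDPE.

T = 63.6 °C

Treat each layer as a resistance in series:
  R'_brass = ln(0.0177/0.0145)/(2πk) = 0.1994/(2π·105) = 3.023×10^-4 m·K/W
  R'_PVC = ln(0.0229/0.0177)/(2πk) = 0.2576/(2π·0.193) = 0.2124 m·K/W
  R'_HDPE = ln(0.0302/0.0229)/(2πk) = 0.2767/(2π·0.415) = 0.1061 m·K/W
  R'_conv,out = 1/(2πr h) = 1/(2π·0.0302·23.7) = 0.2224 m·K/W
ΣR = 3.023×10^-4 + 0.2124 + 0.1061 + 0.2224 = 0.5412 m·K/W
Q' = ΔT/ΣR = (88.5 °C − 25.1 °C)/0.5412 = 117.1 W/m
From the inner boundary to the PVC/HDPE interface, ΣR_partial = 0.2127 m·K/W.
T_interface = T_in − Q'·ΣR_partial = 88.5 °C − (117.1)(0.2127) = 63.6 °C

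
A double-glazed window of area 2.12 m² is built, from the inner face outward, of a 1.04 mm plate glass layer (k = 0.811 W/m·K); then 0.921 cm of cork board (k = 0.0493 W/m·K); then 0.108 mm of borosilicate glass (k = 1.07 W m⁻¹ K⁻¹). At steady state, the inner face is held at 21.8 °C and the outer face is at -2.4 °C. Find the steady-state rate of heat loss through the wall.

Q = 273 W

Treat each layer as a resistance in series:
  R_plate glass = L/(kA) = 0.00104/(0.811·2.12) = 6.049×10^-4 K/W
  R_cork board = L/(kA) = 0.00921/(0.0493·2.12) = 0.08812 K/W
  R_borosilicate glass = L/(kA) = 1.08×10^-4/(1.07·2.12) = 4.761×10^-5 K/W
ΣR = 6.049×10^-4 + 0.08812 + 4.761×10^-5 = 0.08877 K/W
Q = ΔT/ΣR = (21.8 °C − -2.4 °C)/0.08877 = 273 W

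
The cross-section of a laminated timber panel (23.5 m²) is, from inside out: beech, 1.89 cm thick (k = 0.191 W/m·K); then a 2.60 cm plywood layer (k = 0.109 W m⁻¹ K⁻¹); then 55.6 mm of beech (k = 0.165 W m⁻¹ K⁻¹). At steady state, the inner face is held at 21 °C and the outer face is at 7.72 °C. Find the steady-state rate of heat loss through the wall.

Q = 463 W

Treat each layer as a resistance in series:
  R_beech = L/(kA) = 0.0189/(0.191·23.5) = 0.004211 K/W
  R_plywood = L/(kA) = 0.0260/(0.109·23.5) = 0.01015 K/W
  R_beech = L/(kA) = 0.0556/(0.165·23.5) = 0.01434 K/W
ΣR = 0.004211 + 0.01015 + 0.01434 = 0.02870 K/W
Q = ΔT/ΣR = (21 °C − 7.72 °C)/0.02870 = 463 W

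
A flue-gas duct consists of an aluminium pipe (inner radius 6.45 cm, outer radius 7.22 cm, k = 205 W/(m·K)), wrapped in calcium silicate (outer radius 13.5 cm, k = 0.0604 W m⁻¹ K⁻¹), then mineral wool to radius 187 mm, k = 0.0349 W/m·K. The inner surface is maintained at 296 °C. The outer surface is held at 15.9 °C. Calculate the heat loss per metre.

Series thermal resistances, inner to outer:
  R'_aluminium = ln(0.0722/0.0645)/(2πk) = 0.1128/(2π·205) = 8.755×10^-5 m·K/W
  R'_calcium silicate = ln(0.135/0.0722)/(2πk) = 0.6258/(2π·0.0604) = 1.649 m·K/W
  R'_mineral wool = ln(0.187/0.135)/(2πk) = 0.3258/(2π·0.0349) = 1.486 m·K/W
ΣR = 8.755×10^-5 + 1.649 + 1.486 = 3.135 m·K/W
Q' = ΔT/ΣR = (296 °C − 15.9 °C)/3.135 = 89.3 W/m

Q' = 89.3 W/m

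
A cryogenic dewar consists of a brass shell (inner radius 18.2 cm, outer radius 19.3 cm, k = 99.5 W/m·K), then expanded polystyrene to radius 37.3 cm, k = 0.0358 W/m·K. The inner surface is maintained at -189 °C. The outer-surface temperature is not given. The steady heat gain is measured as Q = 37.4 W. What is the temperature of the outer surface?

T_out = 18.9 °C

Series resistances:
  R_brass = (1/0.182 − 1/0.193)/(4πk) = 0.3132/(4π·99.5) = 2.505×10^-4 K/W
  R_expanded polystyrene = (1/0.193 − 1/0.373)/(4πk) = 2.500/(4π·0.0358) = 5.558 K/W
ΣR = 5.558 K/W
ΔT = Q·ΣR = 37.4 × 5.558 = 207.9 K
Heat flows inward, so T_out = T_in + ΔT = -189 + 207.9 = 18.9 °C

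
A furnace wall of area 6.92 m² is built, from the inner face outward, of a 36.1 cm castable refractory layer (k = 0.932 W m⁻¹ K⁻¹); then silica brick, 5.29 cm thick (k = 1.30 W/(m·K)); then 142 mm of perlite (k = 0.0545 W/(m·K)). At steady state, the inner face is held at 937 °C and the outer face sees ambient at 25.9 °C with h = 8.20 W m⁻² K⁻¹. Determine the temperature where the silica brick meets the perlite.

Resistance network (inner→outer):
  R_castable refractory = L/(kA) = 0.361/(0.932·6.92) = 0.05597 K/W
  R_silica brick = L/(kA) = 0.0529/(1.30·6.92) = 0.005880 K/W
  R_perlite = L/(kA) = 0.142/(0.0545·6.92) = 0.3765 K/W
  R_conv,out = 1/(hA) = 1/(8.20·6.92) = 0.01762 K/W
ΣR = 0.05597 + 0.005880 + 0.3765 + 0.01762 = 0.4560 K/W
Q = ΔT/ΣR = (937 °C − 25.9 °C)/0.4560 = 1998 W
From the inner boundary to the silica brick/perlite interface, ΣR_partial = 0.06185 K/W.
T_interface = T_in − Q·ΣR_partial = 937 °C − (1998)(0.06185) = 813 °C

T = 813 °C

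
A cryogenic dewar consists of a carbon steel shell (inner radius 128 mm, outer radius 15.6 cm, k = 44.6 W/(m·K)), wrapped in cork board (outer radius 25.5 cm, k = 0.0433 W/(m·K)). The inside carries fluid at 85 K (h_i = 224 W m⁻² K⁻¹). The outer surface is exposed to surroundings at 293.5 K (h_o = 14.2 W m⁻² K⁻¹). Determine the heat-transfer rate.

Series thermal resistances, inner to outer:
  R_conv,in = 1/(4πr²h) = 1/(4π·0.128²·224) = 0.02168 K/W
  R_carbon steel = (1/0.128 − 1/0.156)/(4πk) = 1.402/(4π·44.6) = 0.002502 K/W
  R_cork board = (1/0.156 − 1/0.255)/(4πk) = 2.489/(4π·0.0433) = 4.574 K/W
  R_conv,out = 1/(4πr²h) = 1/(4π·0.255²·14.2) = 0.08618 K/W
ΣR = 0.02168 + 0.002502 + 4.574 + 0.08618 = 4.684 K/W
Q = ΔT/ΣR = (85 K − 293.5 K)/4.684 = -44.5 W
(Negative Q ⇒ heat flows inward; heat gain = 44.5 W.)

Q = 44.5 W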